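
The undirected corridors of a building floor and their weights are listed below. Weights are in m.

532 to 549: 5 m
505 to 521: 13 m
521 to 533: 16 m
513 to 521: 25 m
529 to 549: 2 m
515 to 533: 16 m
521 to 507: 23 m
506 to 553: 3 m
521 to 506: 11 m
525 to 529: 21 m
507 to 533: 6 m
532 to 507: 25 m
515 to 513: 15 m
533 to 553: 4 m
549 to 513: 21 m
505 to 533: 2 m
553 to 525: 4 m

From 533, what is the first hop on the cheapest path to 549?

553

Candidate routes:
533 → 505 → 521 → 506 → 553 → 525 → 529 → 549: 2+13+11+3+4+21+2 = 56
533 → 553 → 525 → 529 → 549: 4+4+21+2 = 31
533 → 515 → 513 → 549: 16+15+21 = 52
533 → 507 → 532 → 549: 6+25+5 = 36
The minimum is 31 m via 533 → 553 → 525 → 529 → 549.
So from 533 the first move is to 553.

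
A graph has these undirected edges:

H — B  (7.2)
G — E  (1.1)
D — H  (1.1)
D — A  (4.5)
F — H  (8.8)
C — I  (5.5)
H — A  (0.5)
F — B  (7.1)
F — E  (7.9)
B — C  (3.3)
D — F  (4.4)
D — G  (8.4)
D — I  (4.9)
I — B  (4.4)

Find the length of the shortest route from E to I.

14.4

Running Dijkstra from E:
E: 0
G: 1.1  (via E)
F: 7.9  (via E)
D: 9.5  (via G)
H: 10.6  (via D)
A: 11.1  (via H)
I: 14.4  (via D)
Shortest route: E–G–D–I = 14.4.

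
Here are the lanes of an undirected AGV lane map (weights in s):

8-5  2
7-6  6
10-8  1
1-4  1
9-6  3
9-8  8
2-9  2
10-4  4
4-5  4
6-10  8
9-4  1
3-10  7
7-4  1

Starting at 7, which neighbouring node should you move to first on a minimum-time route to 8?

4

Candidate routes:
7 - 4 - 9 - 8: 1+1+8 = 10
7 - 4 - 10 - 8: 1+4+1 = 6
7 - 4 - 5 - 8: 1+4+2 = 7
Cheapest is 7 - 4 - 10 - 8 at 6 s.
So from 7 the first move is to 4.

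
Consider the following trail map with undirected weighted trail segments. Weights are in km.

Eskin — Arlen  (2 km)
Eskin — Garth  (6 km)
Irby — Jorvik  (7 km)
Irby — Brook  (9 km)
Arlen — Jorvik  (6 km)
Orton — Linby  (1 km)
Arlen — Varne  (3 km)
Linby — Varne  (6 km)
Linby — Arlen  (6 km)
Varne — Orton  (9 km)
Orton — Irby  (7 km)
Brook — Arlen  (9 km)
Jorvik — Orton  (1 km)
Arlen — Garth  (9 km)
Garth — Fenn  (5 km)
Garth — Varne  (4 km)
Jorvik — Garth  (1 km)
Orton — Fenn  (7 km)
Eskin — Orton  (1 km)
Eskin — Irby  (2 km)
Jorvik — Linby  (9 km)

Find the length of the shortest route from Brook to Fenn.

Enumerating some paths:
Brook → Arlen → Varne → Garth → Fenn: 9+3+4+5 = 21
Brook → Irby → Eskin → Orton → Fenn: 9+2+1+7 = 19
Cheapest is Brook → Irby → Eskin → Orton → Fenn at 19 km.

19 km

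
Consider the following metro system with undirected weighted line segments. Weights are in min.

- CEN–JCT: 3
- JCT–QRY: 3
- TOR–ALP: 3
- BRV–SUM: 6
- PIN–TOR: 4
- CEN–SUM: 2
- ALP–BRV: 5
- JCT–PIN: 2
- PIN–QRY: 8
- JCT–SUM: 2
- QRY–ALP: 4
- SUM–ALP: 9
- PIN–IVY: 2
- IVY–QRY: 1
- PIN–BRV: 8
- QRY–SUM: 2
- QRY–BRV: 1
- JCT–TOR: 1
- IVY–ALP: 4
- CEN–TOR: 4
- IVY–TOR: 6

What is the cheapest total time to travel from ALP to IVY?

Enumerating some paths:
ALP - IVY: 4 = 4
ALP - QRY - IVY: 4+1 = 5
ALP - BRV - QRY - IVY: 5+1+1 = 7
The minimum is 4 min via ALP - IVY.

4 min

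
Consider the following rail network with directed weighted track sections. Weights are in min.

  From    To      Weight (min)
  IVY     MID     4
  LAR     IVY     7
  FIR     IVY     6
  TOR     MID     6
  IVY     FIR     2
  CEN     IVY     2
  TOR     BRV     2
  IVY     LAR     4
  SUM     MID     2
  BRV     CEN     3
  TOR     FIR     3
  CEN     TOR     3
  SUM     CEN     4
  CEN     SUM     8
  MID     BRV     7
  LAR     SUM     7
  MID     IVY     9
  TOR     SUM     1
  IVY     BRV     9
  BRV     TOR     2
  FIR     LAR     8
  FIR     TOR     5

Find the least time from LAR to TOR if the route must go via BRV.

Best LAR to BRV: LAR–IVY–BRV costing 16
Best BRV to TOR: BRV–TOR costing 2
Total via BRV: 16 + 2 = 18 min.

18 min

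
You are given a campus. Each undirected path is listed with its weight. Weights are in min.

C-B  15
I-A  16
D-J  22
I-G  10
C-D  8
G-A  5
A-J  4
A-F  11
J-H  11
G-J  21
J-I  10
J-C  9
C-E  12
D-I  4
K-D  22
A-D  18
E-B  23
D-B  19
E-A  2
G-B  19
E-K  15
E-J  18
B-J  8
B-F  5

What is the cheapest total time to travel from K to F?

Shortest distances from K:
K: 0
E: 15  (via K)
A: 17  (via E)
J: 21  (via A)
D: 22  (via K)
G: 22  (via A)
I: 26  (via D)
C: 27  (via E)
F: 28  (via A)
Shortest route: K–E–A–F = 28 min.

28 min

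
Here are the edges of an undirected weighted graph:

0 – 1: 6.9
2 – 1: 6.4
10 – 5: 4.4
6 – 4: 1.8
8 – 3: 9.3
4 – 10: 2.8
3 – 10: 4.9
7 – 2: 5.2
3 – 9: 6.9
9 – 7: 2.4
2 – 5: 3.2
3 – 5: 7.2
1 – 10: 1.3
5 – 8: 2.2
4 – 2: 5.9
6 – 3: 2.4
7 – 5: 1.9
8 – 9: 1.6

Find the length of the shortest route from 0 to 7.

14.5

Compare a few routes:
0 - 1 - 10 - 5 - 7: 6.9+1.3+4.4+1.9 = 14.5
0 - 1 - 2 - 7: 6.9+6.4+5.2 = 18.5
0 - 1 - 2 - 5 - 7: 6.9+6.4+3.2+1.9 = 18.4
Cheapest is 0 - 1 - 10 - 5 - 7 at 14.5.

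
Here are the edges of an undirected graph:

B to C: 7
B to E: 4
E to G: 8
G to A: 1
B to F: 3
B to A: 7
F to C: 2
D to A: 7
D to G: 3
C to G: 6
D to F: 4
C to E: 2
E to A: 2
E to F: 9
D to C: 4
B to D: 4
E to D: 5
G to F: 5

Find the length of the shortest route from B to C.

5

Running Dijkstra from B:
B: 0
F: 3  (via B)
D: 4  (via B)
E: 4  (via B)
C: 5  (via F)
Shortest route: B → F → C = 5.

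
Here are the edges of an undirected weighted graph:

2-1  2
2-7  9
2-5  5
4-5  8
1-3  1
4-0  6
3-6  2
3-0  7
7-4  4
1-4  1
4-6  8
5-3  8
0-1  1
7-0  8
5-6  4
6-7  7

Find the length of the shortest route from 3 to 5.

Settle nodes by increasing distance from 3:
3: 0
1: 1  (via 3)
0: 2  (via 1)
4: 2  (via 1)
6: 2  (via 3)
2: 3  (via 1)
5: 6  (via 6)
Shortest route: 3–6–5 = 6.

6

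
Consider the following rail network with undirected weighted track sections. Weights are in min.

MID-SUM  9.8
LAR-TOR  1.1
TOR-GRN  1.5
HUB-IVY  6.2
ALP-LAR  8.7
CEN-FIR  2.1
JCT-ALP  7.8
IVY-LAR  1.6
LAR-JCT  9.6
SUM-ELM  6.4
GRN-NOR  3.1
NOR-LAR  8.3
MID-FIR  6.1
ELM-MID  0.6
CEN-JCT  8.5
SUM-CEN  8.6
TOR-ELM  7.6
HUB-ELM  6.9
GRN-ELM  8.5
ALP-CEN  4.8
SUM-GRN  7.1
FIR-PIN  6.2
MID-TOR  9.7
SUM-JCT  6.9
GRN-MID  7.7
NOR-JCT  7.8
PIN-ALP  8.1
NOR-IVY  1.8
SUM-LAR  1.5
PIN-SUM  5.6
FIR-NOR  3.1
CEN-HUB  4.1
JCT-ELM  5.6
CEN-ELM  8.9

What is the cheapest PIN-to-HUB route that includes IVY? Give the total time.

Shortest PIN→IVY: PIN → SUM → LAR → IVY = 8.7
Shortest IVY→HUB: IVY → HUB = 6.2
Total via IVY: 8.7 + 6.2 = 14.9 min.

14.9 min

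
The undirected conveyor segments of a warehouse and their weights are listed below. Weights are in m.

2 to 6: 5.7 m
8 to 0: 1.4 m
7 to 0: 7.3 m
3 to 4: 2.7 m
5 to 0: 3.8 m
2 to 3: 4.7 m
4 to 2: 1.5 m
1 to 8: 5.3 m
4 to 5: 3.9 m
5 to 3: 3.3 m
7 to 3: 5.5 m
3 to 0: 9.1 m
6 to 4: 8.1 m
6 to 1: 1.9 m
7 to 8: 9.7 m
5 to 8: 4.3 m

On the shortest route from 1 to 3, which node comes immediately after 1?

Compare a few routes:
1 → 6 → 2 → 4 → 3: 1.9+5.7+1.5+2.7 = 11.8
1 → 6 → 2 → 3: 1.9+5.7+4.7 = 12.3
The minimum is 11.8 m via 1 → 6 → 2 → 4 → 3.
So from 1 the first move is to 6.

6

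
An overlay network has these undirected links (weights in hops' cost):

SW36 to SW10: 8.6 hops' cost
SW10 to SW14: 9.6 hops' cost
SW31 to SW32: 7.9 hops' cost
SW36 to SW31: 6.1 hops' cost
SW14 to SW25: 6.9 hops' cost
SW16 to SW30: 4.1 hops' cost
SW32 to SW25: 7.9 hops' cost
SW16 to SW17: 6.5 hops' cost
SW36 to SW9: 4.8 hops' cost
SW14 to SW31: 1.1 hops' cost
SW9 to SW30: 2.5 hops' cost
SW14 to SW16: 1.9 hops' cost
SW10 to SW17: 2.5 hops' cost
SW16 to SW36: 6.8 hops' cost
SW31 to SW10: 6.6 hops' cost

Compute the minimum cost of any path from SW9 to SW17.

13.1 hops' cost

Enumerating some paths:
SW9–SW30–SW16–SW17: 2.5+4.1+6.5 = 13.1
SW9–SW30–SW16–SW14–SW31–SW10–SW17: 2.5+4.1+1.9+1.1+6.6+2.5 = 18.7
SW9–SW36–SW16–SW17: 4.8+6.8+6.5 = 18.1
SW9–SW36–SW10–SW17: 4.8+8.6+2.5 = 15.9
The minimum is 13.1 hops' cost via SW9–SW30–SW16–SW17.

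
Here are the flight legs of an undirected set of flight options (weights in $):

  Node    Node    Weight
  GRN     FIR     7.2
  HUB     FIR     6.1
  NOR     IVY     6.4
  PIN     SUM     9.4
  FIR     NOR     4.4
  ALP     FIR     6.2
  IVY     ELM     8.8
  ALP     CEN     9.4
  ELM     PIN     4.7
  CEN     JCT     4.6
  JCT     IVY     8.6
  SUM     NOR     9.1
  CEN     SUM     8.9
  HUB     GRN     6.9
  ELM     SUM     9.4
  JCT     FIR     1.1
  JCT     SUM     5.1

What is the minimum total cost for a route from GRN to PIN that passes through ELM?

Best GRN to ELM: GRN → FIR → JCT → SUM → ELM costing 22.8
Best ELM to PIN: ELM → PIN costing 4.7
Total via ELM: 22.8 + 4.7 = $27.5.

$27.5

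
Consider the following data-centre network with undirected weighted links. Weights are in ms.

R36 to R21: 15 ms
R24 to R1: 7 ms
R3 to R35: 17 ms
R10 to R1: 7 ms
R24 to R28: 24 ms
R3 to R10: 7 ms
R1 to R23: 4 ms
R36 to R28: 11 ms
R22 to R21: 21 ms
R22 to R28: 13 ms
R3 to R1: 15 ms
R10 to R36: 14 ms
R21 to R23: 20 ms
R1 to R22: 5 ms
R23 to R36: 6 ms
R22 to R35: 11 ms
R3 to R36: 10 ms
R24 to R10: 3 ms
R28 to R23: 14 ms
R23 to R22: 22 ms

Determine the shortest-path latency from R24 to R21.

31 ms

Compare a few routes:
R24 → R10 → R36 → R21: 3+14+15 = 32
R24 → R1 → R23 → R21: 7+4+20 = 31
The minimum is 31 ms via R24 → R1 → R23 → R21.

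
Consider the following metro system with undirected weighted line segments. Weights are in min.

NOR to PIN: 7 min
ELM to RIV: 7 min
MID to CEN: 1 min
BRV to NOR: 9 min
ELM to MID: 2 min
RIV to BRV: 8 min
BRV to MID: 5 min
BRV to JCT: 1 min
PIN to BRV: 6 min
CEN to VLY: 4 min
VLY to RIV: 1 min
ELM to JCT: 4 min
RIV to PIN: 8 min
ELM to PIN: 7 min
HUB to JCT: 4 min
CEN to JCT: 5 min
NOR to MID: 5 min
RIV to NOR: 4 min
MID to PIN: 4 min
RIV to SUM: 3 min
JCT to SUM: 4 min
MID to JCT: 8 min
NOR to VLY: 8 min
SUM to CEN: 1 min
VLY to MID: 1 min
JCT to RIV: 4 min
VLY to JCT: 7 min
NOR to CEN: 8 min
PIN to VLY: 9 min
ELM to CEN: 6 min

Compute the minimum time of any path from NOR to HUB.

12 min

Running Dijkstra from NOR:
NOR: 0
RIV: 4  (via NOR)
VLY: 5  (via RIV)
MID: 5  (via NOR)
CEN: 6  (via MID)
PIN: 7  (via NOR)
SUM: 7  (via RIV)
ELM: 7  (via MID)
JCT: 8  (via RIV)
BRV: 9  (via NOR)
HUB: 12  (via JCT)
Shortest route: NOR–RIV–JCT–HUB = 12 min.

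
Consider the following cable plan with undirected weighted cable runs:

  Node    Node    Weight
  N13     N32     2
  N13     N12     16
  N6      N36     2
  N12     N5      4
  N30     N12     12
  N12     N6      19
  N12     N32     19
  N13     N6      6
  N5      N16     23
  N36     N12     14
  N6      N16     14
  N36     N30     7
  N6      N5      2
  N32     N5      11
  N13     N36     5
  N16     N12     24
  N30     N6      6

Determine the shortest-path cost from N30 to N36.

7

Enumerating some paths:
N30 → N6 → N36: 6+2 = 8
N30 → N6 → N13 → N36: 6+6+5 = 17
N30 → N36: 7 = 7
Cheapest is N30 → N36 at 7.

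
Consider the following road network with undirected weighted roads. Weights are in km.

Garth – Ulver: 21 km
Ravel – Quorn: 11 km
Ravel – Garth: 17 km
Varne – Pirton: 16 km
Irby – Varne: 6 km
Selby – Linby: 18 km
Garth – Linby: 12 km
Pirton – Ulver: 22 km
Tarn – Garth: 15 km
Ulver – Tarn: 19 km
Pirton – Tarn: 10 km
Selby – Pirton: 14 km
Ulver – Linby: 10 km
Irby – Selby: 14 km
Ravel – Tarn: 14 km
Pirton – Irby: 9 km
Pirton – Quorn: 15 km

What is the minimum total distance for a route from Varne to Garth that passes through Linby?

Best Varne to Linby: Varne–Irby–Selby–Linby costing 38
Best Linby to Garth: Linby–Garth costing 12
Total via Linby: 38 + 12 = 50 km.

50 km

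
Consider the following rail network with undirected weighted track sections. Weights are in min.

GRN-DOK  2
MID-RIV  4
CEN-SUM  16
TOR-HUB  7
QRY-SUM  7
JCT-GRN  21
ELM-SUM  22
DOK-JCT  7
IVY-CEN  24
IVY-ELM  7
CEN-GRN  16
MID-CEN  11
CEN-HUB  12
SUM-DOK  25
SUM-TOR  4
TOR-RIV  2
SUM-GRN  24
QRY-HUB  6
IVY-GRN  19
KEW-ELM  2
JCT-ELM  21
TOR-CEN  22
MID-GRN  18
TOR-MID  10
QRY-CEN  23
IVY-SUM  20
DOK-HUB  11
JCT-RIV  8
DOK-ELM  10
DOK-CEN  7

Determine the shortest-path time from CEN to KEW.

Candidate routes:
CEN → IVY → ELM → KEW: 24+7+2 = 33
CEN → GRN → DOK → ELM → KEW: 16+2+10+2 = 30
CEN → HUB → DOK → ELM → KEW: 12+11+10+2 = 35
CEN → DOK → ELM → KEW: 7+10+2 = 19
The minimum is 19 min via CEN → DOK → ELM → KEW.

19 min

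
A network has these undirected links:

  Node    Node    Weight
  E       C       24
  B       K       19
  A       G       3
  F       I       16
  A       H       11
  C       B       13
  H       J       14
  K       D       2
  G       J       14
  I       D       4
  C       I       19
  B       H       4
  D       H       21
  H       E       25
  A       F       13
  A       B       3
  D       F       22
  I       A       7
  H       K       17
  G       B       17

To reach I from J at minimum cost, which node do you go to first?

G

Enumerating some paths:
J–H–B–A–I: 14+4+3+7 = 28
J–G–A–I: 14+3+7 = 24
Cheapest is J–G–A–I at 24.
So from J the first move is to G.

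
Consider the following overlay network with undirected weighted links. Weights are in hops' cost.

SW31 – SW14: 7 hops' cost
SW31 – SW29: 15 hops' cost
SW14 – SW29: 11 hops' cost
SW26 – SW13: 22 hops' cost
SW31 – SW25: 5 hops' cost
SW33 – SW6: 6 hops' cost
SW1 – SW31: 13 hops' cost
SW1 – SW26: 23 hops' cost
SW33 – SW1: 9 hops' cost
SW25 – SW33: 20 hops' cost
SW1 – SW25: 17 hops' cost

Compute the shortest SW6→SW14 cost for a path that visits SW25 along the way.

Shortest SW6→SW25: SW6 → SW33 → SW25 = 26
Best SW25 to SW14: SW25 → SW31 → SW14 costing 12
Total via SW25: 26 + 12 = 38 hops' cost.

38 hops' cost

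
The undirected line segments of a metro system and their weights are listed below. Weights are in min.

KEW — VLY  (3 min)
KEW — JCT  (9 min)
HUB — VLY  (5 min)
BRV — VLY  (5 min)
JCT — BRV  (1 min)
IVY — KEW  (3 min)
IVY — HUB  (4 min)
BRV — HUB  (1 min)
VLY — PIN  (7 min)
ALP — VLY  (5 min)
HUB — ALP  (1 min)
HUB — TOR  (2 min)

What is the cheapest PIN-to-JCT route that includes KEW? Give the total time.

19 min

Shortest PIN→KEW: PIN → VLY → KEW = 10
Shortest KEW→JCT: KEW → JCT = 9
Total via KEW: 10 + 9 = 19 min.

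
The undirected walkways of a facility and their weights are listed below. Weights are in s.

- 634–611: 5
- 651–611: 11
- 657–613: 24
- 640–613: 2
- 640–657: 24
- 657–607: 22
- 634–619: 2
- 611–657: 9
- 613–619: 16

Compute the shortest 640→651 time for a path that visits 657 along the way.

Shortest 640→657: 640 → 657 = 24
Shortest 657→651: 657 → 611 → 651 = 20
Total via 657: 24 + 20 = 44 s.

44 s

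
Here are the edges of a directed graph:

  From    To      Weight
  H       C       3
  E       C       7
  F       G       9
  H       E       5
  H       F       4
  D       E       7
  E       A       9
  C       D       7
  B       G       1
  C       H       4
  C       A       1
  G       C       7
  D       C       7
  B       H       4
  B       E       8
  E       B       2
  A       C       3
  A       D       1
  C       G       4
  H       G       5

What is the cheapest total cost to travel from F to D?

18

Enumerating some paths:
F–G–C–D: 9+7+7 = 23
F–G–C–H–E–A–D: 9+7+4+5+9+1 = 35
F–G–C–A–D: 9+7+1+1 = 18
Cheapest is F–G–C–A–D at 18.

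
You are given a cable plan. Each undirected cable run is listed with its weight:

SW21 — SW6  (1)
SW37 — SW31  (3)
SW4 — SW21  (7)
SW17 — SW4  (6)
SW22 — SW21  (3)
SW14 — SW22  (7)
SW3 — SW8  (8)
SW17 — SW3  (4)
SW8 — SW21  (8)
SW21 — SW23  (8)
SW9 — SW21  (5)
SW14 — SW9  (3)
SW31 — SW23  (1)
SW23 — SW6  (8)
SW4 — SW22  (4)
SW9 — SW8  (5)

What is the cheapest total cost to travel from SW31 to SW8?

17

Compare a few routes:
SW31 → SW23 → SW6 → SW21 → SW8: 1+8+1+8 = 18
SW31 → SW23 → SW21 → SW8: 1+8+8 = 17
The minimum is 17 via SW31 → SW23 → SW21 → SW8.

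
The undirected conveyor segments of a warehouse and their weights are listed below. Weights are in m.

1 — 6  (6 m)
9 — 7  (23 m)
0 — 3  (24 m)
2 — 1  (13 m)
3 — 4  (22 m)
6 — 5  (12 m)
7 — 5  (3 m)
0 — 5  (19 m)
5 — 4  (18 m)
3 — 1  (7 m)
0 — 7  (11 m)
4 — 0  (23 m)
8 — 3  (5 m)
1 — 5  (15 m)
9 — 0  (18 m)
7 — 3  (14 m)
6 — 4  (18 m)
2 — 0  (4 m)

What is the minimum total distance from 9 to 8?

42 m

Candidate routes:
9 - 0 - 3 - 8: 18+24+5 = 47
9 - 7 - 3 - 8: 23+14+5 = 42
9 - 0 - 2 - 1 - 3 - 8: 18+4+13+7+5 = 47
The minimum is 42 m via 9 - 7 - 3 - 8.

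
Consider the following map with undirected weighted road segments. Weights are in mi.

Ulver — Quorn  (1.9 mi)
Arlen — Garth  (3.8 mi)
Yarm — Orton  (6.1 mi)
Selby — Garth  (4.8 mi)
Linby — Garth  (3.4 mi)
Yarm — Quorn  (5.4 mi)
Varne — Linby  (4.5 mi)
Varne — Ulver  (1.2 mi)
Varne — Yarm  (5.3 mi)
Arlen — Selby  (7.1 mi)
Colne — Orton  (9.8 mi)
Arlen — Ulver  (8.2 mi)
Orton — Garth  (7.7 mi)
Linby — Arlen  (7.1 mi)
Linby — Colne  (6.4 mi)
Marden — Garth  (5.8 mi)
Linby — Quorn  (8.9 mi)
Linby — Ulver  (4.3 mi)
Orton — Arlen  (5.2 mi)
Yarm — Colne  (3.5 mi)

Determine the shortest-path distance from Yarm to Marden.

19 mi

Shortest distances from Yarm:
Yarm: 0
Colne: 3.5  (via Yarm)
Varne: 5.3  (via Yarm)
Quorn: 5.4  (via Yarm)
Orton: 6.1  (via Yarm)
Ulver: 6.5  (via Varne)
Linby: 9.8  (via Varne)
Arlen: 11.3  (via Orton)
Garth: 13.2  (via Linby)
Selby: 18  (via Garth)
Marden: 19  (via Garth)
Shortest route: Yarm–Varne–Linby–Garth–Marden = 19 mi.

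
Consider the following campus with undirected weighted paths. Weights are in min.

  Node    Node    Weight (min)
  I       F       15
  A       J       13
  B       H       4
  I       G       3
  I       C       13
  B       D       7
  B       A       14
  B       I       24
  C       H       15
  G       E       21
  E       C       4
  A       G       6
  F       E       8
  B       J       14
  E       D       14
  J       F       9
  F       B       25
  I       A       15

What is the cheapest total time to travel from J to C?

21 min

Compare a few routes:
J–B–H–C: 14+4+15 = 33
J–A–G–I–C: 13+6+3+13 = 35
J–F–E–C: 9+8+4 = 21
J–F–I–C: 9+15+13 = 37
Cheapest is J–F–E–C at 21 min.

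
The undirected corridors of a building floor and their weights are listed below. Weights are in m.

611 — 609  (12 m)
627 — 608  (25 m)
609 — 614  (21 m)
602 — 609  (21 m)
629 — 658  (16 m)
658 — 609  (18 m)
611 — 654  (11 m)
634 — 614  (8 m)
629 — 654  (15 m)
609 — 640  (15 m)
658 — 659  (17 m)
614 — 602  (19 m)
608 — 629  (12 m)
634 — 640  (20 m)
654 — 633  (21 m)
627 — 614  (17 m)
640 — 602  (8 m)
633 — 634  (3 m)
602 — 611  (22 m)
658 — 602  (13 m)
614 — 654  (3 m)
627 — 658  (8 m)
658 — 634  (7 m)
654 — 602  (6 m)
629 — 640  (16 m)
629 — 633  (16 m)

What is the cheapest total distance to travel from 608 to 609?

43 m

Compare a few routes:
608–629–658–609: 12+16+18 = 46
608–627–658–609: 25+8+18 = 51
608–629–654–611–609: 12+15+11+12 = 50
608–629–640–609: 12+16+15 = 43
Cheapest is 608–629–640–609 at 43 m.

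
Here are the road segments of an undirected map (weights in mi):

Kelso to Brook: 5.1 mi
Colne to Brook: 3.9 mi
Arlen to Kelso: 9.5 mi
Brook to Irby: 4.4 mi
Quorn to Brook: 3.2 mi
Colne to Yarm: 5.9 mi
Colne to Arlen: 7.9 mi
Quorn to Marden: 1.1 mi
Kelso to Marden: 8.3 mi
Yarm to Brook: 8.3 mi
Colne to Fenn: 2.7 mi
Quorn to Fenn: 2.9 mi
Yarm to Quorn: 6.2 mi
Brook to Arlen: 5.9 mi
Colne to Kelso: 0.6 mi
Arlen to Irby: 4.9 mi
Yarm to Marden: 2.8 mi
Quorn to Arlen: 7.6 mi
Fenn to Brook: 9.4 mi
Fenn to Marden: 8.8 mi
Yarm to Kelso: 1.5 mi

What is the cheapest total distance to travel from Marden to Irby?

Settle nodes by increasing distance from Marden:
Marden: 0
Quorn: 1.1  (via Marden)
Yarm: 2.8  (via Marden)
Fenn: 4  (via Quorn)
Kelso: 4.3  (via Yarm)
Brook: 4.3  (via Quorn)
Colne: 4.9  (via Kelso)
Arlen: 8.7  (via Quorn)
Irby: 8.7  (via Brook)
Shortest route: Marden → Quorn → Brook → Irby = 8.7 mi.

8.7 mi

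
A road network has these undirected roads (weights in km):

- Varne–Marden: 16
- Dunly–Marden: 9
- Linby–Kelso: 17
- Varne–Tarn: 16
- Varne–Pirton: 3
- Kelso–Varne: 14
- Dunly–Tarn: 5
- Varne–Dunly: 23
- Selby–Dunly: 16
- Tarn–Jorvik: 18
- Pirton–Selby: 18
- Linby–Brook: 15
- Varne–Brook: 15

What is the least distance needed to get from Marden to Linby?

Running Dijkstra from Marden:
Marden: 0
Dunly: 9  (via Marden)
Tarn: 14  (via Dunly)
Varne: 16  (via Marden)
Pirton: 19  (via Varne)
Selby: 25  (via Dunly)
Kelso: 30  (via Varne)
Brook: 31  (via Varne)
Jorvik: 32  (via Tarn)
Linby: 46  (via Brook)
Shortest route: Marden–Varne–Brook–Linby = 46 km.

46 km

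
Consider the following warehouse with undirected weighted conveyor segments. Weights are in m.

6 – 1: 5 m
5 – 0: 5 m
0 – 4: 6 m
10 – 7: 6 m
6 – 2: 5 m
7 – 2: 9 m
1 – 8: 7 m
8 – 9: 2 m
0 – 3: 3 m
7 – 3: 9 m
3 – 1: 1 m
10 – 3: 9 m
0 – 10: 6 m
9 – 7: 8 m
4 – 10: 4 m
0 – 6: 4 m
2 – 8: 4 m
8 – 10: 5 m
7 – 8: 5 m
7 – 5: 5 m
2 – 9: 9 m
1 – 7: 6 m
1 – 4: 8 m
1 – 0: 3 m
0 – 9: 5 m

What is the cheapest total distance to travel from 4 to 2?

Running Dijkstra from 4:
4: 0
10: 4  (via 4)
0: 6  (via 4)
1: 8  (via 4)
3: 9  (via 0)
8: 9  (via 10)
6: 10  (via 0)
7: 10  (via 10)
5: 11  (via 0)
9: 11  (via 0)
2: 13  (via 8)
Shortest route: 4–10–8–2 = 13 m.

13 m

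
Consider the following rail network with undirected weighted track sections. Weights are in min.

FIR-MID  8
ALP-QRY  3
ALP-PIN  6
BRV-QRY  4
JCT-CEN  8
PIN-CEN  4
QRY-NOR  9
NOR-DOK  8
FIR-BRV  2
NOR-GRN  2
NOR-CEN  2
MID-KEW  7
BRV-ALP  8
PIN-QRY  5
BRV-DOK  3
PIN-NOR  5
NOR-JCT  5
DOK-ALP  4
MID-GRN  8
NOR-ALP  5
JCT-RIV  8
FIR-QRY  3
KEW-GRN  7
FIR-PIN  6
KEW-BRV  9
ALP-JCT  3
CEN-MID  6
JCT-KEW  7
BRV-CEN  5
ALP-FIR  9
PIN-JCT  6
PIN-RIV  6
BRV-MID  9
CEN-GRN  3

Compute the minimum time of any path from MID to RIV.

16 min

Settle nodes by increasing distance from MID:
MID: 0
CEN: 6  (via MID)
KEW: 7  (via MID)
GRN: 8  (via MID)
FIR: 8  (via MID)
NOR: 8  (via CEN)
BRV: 9  (via MID)
PIN: 10  (via CEN)
QRY: 11  (via FIR)
DOK: 12  (via BRV)
JCT: 13  (via NOR)
ALP: 13  (via NOR)
RIV: 16  (via PIN)
Shortest route: MID–CEN–PIN–RIV = 16 min.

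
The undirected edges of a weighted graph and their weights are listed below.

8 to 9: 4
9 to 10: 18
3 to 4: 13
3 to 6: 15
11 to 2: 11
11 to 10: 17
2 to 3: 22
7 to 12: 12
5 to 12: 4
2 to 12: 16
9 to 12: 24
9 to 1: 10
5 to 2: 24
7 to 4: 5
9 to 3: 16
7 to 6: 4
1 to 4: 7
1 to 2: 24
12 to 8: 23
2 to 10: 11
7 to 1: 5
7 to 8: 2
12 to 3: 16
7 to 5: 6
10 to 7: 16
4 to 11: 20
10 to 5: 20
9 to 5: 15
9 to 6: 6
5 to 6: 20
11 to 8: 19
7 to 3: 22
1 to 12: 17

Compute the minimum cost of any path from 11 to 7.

Compare a few routes:
11 - 8 - 7: 19+2 = 21
11 - 4 - 7: 20+5 = 25
The minimum is 21 via 11 - 8 - 7.

21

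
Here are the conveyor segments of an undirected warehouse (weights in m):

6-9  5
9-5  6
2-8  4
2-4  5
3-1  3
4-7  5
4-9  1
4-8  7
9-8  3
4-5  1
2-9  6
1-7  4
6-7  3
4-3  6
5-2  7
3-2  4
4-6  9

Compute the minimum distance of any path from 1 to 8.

11 m

Candidate routes:
1 - 3 - 4 - 9 - 8: 3+6+1+3 = 13
1 - 7 - 4 - 9 - 8: 4+5+1+3 = 13
1 - 3 - 2 - 8: 3+4+4 = 11
The minimum is 11 m via 1 - 3 - 2 - 8.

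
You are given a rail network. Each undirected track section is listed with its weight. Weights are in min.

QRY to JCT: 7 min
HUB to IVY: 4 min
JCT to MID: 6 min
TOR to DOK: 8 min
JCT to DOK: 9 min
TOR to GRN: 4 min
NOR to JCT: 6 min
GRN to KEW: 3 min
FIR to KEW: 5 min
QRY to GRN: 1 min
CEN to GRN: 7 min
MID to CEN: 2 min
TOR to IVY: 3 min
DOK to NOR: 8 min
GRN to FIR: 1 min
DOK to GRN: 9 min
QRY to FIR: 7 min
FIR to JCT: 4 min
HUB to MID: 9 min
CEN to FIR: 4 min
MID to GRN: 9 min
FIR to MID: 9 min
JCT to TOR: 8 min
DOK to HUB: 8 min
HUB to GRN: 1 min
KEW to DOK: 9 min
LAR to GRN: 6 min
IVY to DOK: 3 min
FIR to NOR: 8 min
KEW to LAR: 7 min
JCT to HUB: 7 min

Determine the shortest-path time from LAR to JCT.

11 min

Enumerating some paths:
LAR - GRN - HUB - JCT: 6+1+7 = 14
LAR - GRN - FIR - JCT: 6+1+4 = 11
LAR - GRN - QRY - JCT: 6+1+7 = 14
The minimum is 11 min via LAR - GRN - FIR - JCT.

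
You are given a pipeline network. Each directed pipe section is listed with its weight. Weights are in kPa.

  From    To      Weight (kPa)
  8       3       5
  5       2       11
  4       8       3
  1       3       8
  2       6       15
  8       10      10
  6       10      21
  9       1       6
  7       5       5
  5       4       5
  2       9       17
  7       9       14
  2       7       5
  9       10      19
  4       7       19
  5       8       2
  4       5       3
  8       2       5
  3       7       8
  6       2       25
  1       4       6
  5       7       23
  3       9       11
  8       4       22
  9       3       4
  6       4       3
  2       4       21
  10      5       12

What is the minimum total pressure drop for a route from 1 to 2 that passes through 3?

Best 1 to 3: 1 → 3 costing 8
Shortest 3→2: 3 → 7 → 5 → 8 → 2 = 20
Total via 3: 8 + 20 = 28 kPa.

28 kPa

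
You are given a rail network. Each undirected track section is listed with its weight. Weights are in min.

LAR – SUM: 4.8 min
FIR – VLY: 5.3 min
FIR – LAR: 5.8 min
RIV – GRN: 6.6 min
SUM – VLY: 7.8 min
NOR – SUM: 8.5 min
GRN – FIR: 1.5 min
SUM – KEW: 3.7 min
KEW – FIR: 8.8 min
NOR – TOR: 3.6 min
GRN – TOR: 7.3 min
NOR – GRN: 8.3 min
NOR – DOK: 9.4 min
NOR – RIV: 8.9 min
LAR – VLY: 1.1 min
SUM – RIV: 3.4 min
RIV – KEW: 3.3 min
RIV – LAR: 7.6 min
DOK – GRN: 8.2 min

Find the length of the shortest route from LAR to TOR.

Compare a few routes:
LAR–VLY–FIR–GRN–TOR: 1.1+5.3+1.5+7.3 = 15.2
LAR–FIR–GRN–TOR: 5.8+1.5+7.3 = 14.6
LAR–FIR–GRN–NOR–TOR: 5.8+1.5+8.3+3.6 = 19.2
LAR–SUM–NOR–TOR: 4.8+8.5+3.6 = 16.9
Cheapest is LAR–FIR–GRN–TOR at 14.6 min.

14.6 min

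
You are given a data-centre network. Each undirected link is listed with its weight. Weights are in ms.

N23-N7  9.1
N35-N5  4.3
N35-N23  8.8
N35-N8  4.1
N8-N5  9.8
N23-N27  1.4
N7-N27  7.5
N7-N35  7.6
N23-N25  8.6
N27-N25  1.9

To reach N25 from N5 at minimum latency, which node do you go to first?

N35

Enumerating some paths:
N5 - N35 - N23 - N27 - N25: 4.3+8.8+1.4+1.9 = 16.4
N5 - N35 - N7 - N27 - N25: 4.3+7.6+7.5+1.9 = 21.3
N5 - N35 - N7 - N23 - N27 - N25: 4.3+7.6+9.1+1.4+1.9 = 24.3
N5 - N35 - N23 - N25: 4.3+8.8+8.6 = 21.7
The minimum is 16.4 ms via N5 - N35 - N23 - N27 - N25.
So from N5 the first move is to N35.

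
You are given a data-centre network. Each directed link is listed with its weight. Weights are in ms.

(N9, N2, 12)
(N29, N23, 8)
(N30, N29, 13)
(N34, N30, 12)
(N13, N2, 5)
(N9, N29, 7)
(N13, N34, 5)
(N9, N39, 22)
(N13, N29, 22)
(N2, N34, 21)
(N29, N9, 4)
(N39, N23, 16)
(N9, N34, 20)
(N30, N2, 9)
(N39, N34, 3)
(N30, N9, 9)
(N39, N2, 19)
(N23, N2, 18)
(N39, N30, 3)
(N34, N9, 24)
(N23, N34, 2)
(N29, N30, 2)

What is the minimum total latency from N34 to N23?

33 ms

Running Dijkstra from N34:
N34: 0
N30: 12  (via N34)
N9: 21  (via N30)
N2: 21  (via N30)
N29: 25  (via N30)
N23: 33  (via N29)
Shortest route: N34–N30–N29–N23 = 33 ms.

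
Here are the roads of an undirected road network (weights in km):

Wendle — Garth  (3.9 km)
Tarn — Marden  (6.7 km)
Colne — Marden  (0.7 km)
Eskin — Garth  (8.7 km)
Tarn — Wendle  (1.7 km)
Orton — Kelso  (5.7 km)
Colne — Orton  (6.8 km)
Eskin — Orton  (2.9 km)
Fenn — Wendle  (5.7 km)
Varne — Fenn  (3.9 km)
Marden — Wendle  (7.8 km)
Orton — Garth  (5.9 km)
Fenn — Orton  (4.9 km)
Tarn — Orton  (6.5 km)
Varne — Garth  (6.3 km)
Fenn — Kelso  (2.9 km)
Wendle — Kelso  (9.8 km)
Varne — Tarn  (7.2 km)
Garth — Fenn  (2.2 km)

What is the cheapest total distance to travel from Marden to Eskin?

10.4 km

Candidate routes:
Marden–Tarn–Orton–Eskin: 6.7+6.5+2.9 = 16.1
Marden–Colne–Orton–Eskin: 0.7+6.8+2.9 = 10.4
The minimum is 10.4 km via Marden–Colne–Orton–Eskin.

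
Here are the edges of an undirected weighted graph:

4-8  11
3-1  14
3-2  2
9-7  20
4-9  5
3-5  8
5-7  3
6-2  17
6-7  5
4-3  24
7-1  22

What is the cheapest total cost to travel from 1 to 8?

Enumerating some paths:
1 - 3 - 4 - 8: 14+24+11 = 49
1 - 3 - 5 - 7 - 9 - 4 - 8: 14+8+3+20+5+11 = 61
1 - 7 - 9 - 4 - 8: 22+20+5+11 = 58
Cheapest is 1 - 3 - 4 - 8 at 49.

49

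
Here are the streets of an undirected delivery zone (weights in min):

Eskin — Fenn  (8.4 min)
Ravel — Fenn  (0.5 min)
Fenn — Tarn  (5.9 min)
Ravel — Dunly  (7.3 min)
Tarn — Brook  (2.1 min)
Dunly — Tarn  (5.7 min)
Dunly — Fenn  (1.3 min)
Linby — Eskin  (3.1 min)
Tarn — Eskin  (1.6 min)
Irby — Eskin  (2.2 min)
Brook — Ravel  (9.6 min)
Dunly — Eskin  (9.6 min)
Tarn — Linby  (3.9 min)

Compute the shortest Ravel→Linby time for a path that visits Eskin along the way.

11.1 min

Shortest Ravel→Eskin: Ravel → Fenn → Tarn → Eskin = 8
Shortest Eskin→Linby: Eskin → Linby = 3.1
Total via Eskin: 8 + 3.1 = 11.1 min.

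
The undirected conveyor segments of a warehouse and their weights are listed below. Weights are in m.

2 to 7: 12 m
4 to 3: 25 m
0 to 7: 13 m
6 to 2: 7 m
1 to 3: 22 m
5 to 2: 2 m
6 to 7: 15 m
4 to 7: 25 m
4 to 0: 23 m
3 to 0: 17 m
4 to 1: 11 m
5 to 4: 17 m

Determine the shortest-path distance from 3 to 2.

Shortest distances from 3:
3: 0
0: 17  (via 3)
1: 22  (via 3)
4: 25  (via 3)
7: 30  (via 0)
2: 42  (via 7)
Shortest route: 3 → 0 → 7 → 2 = 42 m.

42 m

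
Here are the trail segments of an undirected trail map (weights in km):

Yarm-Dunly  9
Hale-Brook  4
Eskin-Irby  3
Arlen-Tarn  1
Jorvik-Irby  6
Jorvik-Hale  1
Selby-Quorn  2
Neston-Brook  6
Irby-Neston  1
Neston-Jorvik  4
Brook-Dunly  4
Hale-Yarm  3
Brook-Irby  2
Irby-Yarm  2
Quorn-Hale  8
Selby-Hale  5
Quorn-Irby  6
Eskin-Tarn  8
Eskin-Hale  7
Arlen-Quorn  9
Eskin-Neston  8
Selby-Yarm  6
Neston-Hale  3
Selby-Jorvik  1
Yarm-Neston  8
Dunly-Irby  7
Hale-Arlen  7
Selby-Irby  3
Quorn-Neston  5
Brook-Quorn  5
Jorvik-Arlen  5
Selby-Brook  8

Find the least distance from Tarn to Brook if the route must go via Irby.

12 km

Shortest Tarn→Irby: Tarn–Arlen–Jorvik–Selby–Irby = 10
Best Irby to Brook: Irby–Brook costing 2
Total via Irby: 10 + 2 = 12 km.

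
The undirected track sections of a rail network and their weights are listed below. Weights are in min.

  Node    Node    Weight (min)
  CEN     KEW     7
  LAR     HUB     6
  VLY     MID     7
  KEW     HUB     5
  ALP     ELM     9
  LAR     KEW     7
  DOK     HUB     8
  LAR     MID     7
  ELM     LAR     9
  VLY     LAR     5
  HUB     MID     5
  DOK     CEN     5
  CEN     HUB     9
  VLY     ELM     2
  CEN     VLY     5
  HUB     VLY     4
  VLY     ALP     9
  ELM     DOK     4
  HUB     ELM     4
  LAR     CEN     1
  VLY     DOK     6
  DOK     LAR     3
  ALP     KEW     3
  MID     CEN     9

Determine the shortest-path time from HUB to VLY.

Settle nodes by increasing distance from HUB:
HUB: 0
ELM: 4  (via HUB)
VLY: 4  (via HUB)
Shortest route: HUB–VLY = 4 min.

4 min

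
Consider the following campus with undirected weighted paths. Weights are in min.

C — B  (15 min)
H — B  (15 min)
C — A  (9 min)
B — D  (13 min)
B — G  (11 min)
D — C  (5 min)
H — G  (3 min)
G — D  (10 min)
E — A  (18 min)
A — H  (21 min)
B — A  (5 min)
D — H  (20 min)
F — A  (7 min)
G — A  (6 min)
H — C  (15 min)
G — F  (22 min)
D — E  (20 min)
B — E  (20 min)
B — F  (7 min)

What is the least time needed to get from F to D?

20 min

Shortest distances from F:
F: 0
A: 7  (via F)
B: 7  (via F)
G: 13  (via A)
C: 16  (via A)
H: 16  (via G)
D: 20  (via B)
Shortest route: F–B–D = 20 min.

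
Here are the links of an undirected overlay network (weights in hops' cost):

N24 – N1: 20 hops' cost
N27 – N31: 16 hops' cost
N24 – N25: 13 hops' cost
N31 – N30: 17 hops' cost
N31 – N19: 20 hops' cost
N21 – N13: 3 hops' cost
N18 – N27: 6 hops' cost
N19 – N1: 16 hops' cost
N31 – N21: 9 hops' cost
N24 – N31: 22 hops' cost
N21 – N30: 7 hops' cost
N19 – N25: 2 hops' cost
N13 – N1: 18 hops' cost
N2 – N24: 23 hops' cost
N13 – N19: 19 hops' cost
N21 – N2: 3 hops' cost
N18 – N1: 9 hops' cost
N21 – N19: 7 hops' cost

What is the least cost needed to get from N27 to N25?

Shortest distances from N27:
N27: 0
N18: 6  (via N27)
N1: 15  (via N18)
N31: 16  (via N27)
N21: 25  (via N31)
N2: 28  (via N21)
N13: 28  (via N21)
N19: 31  (via N1)
N30: 32  (via N21)
N25: 33  (via N19)
Shortest route: N27 → N18 → N1 → N19 → N25 = 33 hops' cost.

33 hops' cost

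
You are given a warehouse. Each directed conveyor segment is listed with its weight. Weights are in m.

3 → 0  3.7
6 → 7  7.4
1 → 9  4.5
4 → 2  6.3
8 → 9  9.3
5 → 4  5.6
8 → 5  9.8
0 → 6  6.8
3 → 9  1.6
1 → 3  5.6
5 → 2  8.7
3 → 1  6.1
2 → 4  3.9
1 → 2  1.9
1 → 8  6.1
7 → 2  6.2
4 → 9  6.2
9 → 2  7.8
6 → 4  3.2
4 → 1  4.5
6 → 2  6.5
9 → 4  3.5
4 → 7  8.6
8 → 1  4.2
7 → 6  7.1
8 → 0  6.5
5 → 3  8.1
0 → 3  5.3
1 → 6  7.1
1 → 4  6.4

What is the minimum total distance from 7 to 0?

Shortest distances from 7:
7: 0
2: 6.2  (via 7)
6: 7.1  (via 7)
4: 10.1  (via 2)
1: 14.6  (via 4)
9: 16.3  (via 4)
3: 20.2  (via 1)
8: 20.7  (via 1)
0: 23.9  (via 3)
Shortest route: 7 → 2 → 4 → 1 → 3 → 0 = 23.9 m.

23.9 m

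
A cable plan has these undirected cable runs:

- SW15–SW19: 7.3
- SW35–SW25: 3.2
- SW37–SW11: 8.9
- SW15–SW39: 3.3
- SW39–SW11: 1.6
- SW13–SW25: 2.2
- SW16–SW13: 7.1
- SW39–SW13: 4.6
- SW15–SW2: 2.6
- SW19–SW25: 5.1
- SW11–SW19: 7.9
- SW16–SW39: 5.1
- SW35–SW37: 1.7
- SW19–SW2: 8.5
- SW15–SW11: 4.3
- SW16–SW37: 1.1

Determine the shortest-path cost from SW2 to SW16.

Enumerating some paths:
SW2–SW15–SW39–SW16: 2.6+3.3+5.1 = 11
SW2–SW15–SW11–SW39–SW16: 2.6+4.3+1.6+5.1 = 13.6
SW2–SW15–SW11–SW37–SW16: 2.6+4.3+8.9+1.1 = 16.9
The minimum is 11 via SW2–SW15–SW39–SW16.

11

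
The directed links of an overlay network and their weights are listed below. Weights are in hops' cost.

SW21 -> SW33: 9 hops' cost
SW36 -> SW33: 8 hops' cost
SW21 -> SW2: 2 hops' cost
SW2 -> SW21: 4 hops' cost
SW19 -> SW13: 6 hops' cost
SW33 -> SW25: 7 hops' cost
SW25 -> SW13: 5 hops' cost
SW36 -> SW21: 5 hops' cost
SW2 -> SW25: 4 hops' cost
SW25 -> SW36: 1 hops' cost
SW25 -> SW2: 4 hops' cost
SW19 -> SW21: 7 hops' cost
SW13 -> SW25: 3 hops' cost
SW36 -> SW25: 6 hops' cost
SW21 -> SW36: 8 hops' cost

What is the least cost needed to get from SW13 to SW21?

9 hops' cost

Settle nodes by increasing distance from SW13:
SW13: 0
SW25: 3  (via SW13)
SW36: 4  (via SW25)
SW2: 7  (via SW25)
SW21: 9  (via SW36)
Shortest route: SW13–SW25–SW36–SW21 = 9 hops' cost.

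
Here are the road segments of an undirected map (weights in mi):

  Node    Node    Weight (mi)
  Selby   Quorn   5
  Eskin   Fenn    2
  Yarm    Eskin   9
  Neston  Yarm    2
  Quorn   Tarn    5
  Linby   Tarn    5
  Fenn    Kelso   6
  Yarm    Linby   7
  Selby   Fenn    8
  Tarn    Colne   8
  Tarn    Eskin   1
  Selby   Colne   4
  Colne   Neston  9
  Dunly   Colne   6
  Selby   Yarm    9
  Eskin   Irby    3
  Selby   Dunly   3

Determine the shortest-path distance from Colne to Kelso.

Enumerating some paths:
Colne → Tarn → Eskin → Fenn → Kelso: 8+1+2+6 = 17
Colne → Selby → Fenn → Kelso: 4+8+6 = 18
Cheapest is Colne → Tarn → Eskin → Fenn → Kelso at 17 mi.

17 mi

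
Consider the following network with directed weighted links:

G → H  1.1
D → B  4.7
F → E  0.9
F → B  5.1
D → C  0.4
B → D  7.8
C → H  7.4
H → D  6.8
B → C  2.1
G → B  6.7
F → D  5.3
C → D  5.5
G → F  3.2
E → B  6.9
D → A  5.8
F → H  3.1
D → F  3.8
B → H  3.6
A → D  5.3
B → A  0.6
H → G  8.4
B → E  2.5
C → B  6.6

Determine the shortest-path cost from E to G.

Enumerating some paths:
E–B–C–H–G: 6.9+2.1+7.4+8.4 = 24.8
E–B–H–G: 6.9+3.6+8.4 = 18.9
Cheapest is E–B–H–G at 18.9.

18.9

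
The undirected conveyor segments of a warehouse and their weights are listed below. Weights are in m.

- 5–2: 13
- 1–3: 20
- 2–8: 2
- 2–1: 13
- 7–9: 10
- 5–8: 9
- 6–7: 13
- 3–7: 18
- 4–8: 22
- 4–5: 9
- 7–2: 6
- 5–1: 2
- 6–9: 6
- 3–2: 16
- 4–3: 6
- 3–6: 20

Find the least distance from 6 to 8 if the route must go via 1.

43 m

Best 6 to 1: 6–7–2–1 costing 32
Shortest 1→8: 1–5–8 = 11
Total via 1: 32 + 11 = 43 m.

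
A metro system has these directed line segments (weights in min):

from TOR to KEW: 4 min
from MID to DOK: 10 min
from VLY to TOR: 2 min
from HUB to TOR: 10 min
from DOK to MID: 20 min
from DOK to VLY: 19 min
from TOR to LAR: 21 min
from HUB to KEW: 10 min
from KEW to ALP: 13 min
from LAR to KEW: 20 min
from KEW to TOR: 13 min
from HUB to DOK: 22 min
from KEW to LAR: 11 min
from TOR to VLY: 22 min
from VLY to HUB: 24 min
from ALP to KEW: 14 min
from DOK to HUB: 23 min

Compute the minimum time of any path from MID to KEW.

Enumerating some paths:
MID - DOK - HUB - KEW: 10+23+10 = 43
MID - DOK - VLY - TOR - KEW: 10+19+2+4 = 35
MID - DOK - HUB - TOR - KEW: 10+23+10+4 = 47
Cheapest is MID - DOK - VLY - TOR - KEW at 35 min.

35 min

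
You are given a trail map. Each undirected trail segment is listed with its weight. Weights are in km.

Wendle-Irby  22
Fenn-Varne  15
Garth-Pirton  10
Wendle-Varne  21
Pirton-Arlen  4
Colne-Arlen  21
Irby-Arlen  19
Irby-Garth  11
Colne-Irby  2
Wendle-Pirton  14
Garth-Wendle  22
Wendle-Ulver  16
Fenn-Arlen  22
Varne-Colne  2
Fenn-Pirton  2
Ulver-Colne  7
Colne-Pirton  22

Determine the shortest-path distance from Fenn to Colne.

Shortest distances from Fenn:
Fenn: 0
Pirton: 2  (via Fenn)
Arlen: 6  (via Pirton)
Garth: 12  (via Pirton)
Varne: 15  (via Fenn)
Wendle: 16  (via Pirton)
Colne: 17  (via Varne)
Shortest route: Fenn–Varne–Colne = 17 km.

17 km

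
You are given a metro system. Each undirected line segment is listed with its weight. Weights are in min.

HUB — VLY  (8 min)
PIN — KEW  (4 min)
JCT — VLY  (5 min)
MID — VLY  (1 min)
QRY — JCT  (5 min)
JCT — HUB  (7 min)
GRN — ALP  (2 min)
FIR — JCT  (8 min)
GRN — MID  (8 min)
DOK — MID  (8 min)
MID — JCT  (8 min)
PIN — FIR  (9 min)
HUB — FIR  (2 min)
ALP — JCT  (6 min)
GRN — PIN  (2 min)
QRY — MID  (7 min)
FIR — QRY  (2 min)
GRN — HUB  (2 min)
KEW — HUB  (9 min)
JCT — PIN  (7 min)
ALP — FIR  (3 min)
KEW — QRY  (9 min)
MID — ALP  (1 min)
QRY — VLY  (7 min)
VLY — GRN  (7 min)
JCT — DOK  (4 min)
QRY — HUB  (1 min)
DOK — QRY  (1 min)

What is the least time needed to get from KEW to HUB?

8 min

Compare a few routes:
KEW–HUB: 9 = 9
KEW–PIN–GRN–HUB: 4+2+2 = 8
The minimum is 8 min via KEW–PIN–GRN–HUB.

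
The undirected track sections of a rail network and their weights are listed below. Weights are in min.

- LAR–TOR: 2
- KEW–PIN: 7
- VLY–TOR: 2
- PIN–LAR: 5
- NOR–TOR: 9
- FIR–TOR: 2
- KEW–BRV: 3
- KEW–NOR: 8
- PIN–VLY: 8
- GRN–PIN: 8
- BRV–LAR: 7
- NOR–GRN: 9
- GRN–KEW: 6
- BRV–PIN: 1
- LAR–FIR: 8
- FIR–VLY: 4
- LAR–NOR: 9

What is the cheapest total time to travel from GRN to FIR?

Settle nodes by increasing distance from GRN:
GRN: 0
KEW: 6  (via GRN)
PIN: 8  (via GRN)
NOR: 9  (via GRN)
BRV: 9  (via KEW)
LAR: 13  (via PIN)
TOR: 15  (via LAR)
VLY: 16  (via PIN)
FIR: 17  (via TOR)
Shortest route: GRN–PIN–LAR–TOR–FIR = 17 min.

17 min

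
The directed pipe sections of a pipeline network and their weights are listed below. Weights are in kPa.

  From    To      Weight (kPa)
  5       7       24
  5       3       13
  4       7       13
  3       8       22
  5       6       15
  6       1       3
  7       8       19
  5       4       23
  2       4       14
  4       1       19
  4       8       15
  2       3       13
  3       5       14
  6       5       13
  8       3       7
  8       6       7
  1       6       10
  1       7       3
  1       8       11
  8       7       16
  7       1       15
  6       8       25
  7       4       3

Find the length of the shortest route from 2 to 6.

Compare a few routes:
2–4–8–6: 14+15+7 = 36
2–3–5–6: 13+14+15 = 42
Cheapest is 2–4–8–6 at 36 kPa.

36 kPa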